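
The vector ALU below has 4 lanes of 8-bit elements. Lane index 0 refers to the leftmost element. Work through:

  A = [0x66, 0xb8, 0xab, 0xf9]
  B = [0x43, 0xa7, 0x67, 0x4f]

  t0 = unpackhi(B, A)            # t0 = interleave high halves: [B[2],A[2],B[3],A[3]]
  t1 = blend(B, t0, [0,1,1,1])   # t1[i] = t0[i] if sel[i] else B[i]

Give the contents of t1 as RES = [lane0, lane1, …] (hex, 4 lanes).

RES = [0x43, 0xab, 0x4f, 0xf9]

t0 = [0x67, 0xab, 0x4f, 0xf9]
t1 = [0x43, 0xab, 0x4f, 0xf9]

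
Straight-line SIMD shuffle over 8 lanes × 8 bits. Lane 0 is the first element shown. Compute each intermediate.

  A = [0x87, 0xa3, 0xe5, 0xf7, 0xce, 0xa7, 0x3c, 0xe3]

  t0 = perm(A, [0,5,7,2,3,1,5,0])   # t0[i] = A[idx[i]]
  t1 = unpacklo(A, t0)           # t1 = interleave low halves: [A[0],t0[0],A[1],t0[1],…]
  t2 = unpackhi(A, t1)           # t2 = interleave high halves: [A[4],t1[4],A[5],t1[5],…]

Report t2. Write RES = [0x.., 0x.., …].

→ t0 |87|a7|e3|e5|f7|a3|a7|87|
→ t1 |87|87|a3|a7|e5|e3|f7|e5|
→ t2 |ce|e5|a7|e3|3c|f7|e3|e5|

RES = [ 0xce  0xe5  0xa7  0xe3  0x3c  0xf7  0xe3  0xe5 ]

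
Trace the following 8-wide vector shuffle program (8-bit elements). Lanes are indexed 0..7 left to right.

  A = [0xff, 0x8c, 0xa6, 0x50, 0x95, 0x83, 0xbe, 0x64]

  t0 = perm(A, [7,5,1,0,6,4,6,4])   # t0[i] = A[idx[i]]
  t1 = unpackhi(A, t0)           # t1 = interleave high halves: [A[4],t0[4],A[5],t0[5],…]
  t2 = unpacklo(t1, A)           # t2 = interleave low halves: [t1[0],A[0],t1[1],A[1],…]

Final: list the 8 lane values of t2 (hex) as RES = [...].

  t0: 64 83 8c ff be 95 be 95
  t1: 95 be 83 95 be be 64 95
  t2: 95 ff be 8c 83 a6 95 50

RES = [ 0x95  0xff  0xbe  0x8c  0x83  0xa6  0x95  0x50 ]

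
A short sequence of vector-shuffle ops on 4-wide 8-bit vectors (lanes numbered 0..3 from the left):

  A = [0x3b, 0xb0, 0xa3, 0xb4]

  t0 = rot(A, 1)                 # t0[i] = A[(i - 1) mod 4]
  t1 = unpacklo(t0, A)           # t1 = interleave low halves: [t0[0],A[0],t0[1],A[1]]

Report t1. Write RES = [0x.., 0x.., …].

RES = [0xb4, 0x3b, 0x3b, 0xb0]

t0 = [0xb4, 0x3b, 0xb0, 0xa3]
t1 = [0xb4, 0x3b, 0x3b, 0xb0]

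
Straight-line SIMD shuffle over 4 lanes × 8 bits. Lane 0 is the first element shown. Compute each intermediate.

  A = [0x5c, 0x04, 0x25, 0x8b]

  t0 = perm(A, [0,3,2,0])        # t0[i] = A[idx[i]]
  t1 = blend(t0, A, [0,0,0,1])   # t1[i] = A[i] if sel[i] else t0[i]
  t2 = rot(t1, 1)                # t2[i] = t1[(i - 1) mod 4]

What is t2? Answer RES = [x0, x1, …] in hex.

→ t0 |5c|8b|25|5c|
→ t1 |5c|8b|25|8b|
→ t2 |8b|5c|8b|25|

RES = [ 0x8b  0x5c  0x8b  0x25 ]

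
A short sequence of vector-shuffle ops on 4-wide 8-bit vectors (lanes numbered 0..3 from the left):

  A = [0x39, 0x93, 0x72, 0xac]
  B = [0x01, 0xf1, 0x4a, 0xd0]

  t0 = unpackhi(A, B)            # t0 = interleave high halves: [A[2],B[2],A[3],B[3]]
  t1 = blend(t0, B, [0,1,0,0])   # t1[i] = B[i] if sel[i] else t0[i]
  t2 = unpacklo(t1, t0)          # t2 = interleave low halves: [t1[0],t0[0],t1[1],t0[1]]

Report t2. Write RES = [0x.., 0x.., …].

RES = [ 0x72  0x72  0xf1  0x4a ]

→ t0 |72|4a|ac|d0|
→ t1 |72|f1|ac|d0|
→ t2 |72|72|f1|4a|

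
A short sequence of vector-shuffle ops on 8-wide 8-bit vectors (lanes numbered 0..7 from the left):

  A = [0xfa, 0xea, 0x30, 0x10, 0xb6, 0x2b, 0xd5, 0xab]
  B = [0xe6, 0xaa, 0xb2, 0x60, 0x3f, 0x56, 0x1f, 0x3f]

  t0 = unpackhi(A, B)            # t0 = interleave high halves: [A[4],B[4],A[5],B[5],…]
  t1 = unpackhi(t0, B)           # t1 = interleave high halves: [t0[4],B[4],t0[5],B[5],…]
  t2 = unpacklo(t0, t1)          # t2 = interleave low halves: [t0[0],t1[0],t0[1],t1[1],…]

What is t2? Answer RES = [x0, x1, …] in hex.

  t0: b6 3f 2b 56 d5 1f ab 3f
  t1: d5 3f 1f 56 ab 1f 3f 3f
  t2: b6 d5 3f 3f 2b 1f 56 56

RES = [0xb6, 0xd5, 0x3f, 0x3f, 0x2b, 0x1f, 0x56, 0x56]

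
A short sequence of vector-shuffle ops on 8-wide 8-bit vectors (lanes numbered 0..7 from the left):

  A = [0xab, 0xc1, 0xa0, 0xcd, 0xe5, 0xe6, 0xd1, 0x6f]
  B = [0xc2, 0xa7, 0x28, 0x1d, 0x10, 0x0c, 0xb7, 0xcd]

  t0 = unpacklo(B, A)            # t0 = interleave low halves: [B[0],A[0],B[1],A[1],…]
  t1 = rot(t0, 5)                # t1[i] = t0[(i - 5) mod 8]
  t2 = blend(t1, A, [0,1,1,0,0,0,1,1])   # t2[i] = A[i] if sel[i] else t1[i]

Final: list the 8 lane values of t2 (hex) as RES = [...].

RES = [ 0xc1  0xc1  0xa0  0x1d  0xcd  0xc2  0xd1  0x6f ]

t0 = [0xc2, 0xab, 0xa7, 0xc1, 0x28, 0xa0, 0x1d, 0xcd]
t1 = [0xc1, 0x28, 0xa0, 0x1d, 0xcd, 0xc2, 0xab, 0xa7]
t2 = [0xc1, 0xc1, 0xa0, 0x1d, 0xcd, 0xc2, 0xd1, 0x6f]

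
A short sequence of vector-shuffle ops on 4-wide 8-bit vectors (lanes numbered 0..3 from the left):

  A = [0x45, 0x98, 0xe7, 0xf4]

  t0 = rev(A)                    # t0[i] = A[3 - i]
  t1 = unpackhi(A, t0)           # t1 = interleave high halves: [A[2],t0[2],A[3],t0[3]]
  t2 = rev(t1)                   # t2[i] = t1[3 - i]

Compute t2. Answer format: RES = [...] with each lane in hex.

RES = [0x45, 0xf4, 0x98, 0xe7]

t0 = [0xf4, 0xe7, 0x98, 0x45]
t1 = [0xe7, 0x98, 0xf4, 0x45]
t2 = [0x45, 0xf4, 0x98, 0xe7]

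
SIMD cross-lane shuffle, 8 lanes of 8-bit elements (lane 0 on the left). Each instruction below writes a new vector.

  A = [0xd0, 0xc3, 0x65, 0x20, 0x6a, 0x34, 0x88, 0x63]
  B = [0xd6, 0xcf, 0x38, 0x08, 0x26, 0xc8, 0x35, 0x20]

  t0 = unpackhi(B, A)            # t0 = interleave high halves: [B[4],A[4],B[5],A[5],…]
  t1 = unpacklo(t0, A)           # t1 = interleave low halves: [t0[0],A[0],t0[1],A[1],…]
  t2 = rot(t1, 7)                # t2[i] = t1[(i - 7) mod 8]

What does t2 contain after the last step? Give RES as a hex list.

  t0: 26 6a c8 34 35 88 20 63
  t1: 26 d0 6a c3 c8 65 34 20
  t2: d0 6a c3 c8 65 34 20 26

RES = [0xd0, 0x6a, 0xc3, 0xc8, 0x65, 0x34, 0x20, 0x26]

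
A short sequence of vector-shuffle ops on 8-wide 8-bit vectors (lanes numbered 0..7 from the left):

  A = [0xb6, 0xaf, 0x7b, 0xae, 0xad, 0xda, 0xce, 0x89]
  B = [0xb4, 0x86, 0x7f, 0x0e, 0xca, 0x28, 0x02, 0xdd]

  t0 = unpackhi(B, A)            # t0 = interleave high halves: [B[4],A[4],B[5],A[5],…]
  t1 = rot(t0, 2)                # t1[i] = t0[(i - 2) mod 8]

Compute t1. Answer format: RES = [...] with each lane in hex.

RES = [ 0xdd  0x89  0xca  0xad  0x28  0xda  0x02  0xce ]

  t0: ca ad 28 da 02 ce dd 89
  t1: dd 89 ca ad 28 da 02 ce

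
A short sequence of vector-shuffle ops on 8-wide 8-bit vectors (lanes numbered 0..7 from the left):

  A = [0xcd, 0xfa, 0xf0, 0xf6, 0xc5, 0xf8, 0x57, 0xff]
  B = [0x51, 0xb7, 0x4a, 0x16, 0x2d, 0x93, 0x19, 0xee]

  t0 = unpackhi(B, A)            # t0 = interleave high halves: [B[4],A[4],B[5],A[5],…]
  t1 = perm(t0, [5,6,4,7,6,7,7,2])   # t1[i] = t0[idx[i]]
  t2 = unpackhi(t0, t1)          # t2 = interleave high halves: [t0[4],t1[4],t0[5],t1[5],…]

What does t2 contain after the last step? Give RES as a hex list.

RES = [ 0x19  0xee  0x57  0xff  0xee  0xff  0xff  0x93 ]

t0 = [0x2d, 0xc5, 0x93, 0xf8, 0x19, 0x57, 0xee, 0xff]
t1 = [0x57, 0xee, 0x19, 0xff, 0xee, 0xff, 0xff, 0x93]
t2 = [0x19, 0xee, 0x57, 0xff, 0xee, 0xff, 0xff, 0x93]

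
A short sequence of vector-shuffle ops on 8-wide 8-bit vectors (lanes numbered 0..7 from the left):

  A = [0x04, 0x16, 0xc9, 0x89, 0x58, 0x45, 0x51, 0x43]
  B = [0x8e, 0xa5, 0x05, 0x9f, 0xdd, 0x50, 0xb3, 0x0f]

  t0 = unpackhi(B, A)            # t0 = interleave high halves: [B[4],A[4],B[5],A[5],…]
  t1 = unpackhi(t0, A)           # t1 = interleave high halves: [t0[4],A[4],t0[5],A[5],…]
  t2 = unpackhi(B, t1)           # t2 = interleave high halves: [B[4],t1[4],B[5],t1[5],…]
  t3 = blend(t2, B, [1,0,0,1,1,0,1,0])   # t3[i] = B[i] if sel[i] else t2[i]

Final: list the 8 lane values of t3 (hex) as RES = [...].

RES = [ 0x8e  0x0f  0x50  0x9f  0xdd  0x43  0xb3  0x43 ]

  t0: dd 58 50 45 b3 51 0f 43
  t1: b3 58 51 45 0f 51 43 43
  t2: dd 0f 50 51 b3 43 0f 43
  t3: 8e 0f 50 9f dd 43 b3 43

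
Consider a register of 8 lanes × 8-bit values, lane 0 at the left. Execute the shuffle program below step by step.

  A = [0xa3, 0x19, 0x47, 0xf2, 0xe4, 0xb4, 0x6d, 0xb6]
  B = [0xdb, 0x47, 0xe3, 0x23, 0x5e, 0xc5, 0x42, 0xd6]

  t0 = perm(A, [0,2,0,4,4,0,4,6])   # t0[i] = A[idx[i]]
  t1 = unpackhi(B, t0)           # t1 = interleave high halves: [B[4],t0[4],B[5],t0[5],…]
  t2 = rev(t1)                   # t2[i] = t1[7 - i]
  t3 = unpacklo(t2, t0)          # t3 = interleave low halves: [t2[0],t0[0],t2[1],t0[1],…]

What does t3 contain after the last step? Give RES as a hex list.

  t0: a3 47 a3 e4 e4 a3 e4 6d
  t1: 5e e4 c5 a3 42 e4 d6 6d
  t2: 6d d6 e4 42 a3 c5 e4 5e
  t3: 6d a3 d6 47 e4 a3 42 e4

RES = [0x6d, 0xa3, 0xd6, 0x47, 0xe4, 0xa3, 0x42, 0xe4]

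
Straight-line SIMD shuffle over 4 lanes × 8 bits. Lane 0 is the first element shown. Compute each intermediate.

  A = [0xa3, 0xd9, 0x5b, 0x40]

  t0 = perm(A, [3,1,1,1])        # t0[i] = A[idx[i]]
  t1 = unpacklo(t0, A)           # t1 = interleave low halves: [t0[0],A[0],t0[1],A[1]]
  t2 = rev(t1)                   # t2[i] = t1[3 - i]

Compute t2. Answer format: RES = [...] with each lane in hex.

RES = [ 0xd9  0xd9  0xa3  0x40 ]

  t0: 40 d9 d9 d9
  t1: 40 a3 d9 d9
  t2: d9 d9 a3 40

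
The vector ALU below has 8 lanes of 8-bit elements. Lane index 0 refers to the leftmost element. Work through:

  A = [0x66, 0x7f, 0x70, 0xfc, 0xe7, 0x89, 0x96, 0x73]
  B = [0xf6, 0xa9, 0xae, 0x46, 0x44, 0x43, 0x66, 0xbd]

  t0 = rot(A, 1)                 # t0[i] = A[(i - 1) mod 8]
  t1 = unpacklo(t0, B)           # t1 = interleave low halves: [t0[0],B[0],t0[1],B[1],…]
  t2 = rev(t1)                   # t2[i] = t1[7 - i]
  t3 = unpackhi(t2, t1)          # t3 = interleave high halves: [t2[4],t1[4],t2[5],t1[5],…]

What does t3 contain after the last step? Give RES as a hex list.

→ t0 |73|66|7f|70|fc|e7|89|96|
→ t1 |73|f6|66|a9|7f|ae|70|46|
→ t2 |46|70|ae|7f|a9|66|f6|73|
→ t3 |a9|7f|66|ae|f6|70|73|46|

RES = [ 0xa9  0x7f  0x66  0xae  0xf6  0x70  0x73  0x46 ]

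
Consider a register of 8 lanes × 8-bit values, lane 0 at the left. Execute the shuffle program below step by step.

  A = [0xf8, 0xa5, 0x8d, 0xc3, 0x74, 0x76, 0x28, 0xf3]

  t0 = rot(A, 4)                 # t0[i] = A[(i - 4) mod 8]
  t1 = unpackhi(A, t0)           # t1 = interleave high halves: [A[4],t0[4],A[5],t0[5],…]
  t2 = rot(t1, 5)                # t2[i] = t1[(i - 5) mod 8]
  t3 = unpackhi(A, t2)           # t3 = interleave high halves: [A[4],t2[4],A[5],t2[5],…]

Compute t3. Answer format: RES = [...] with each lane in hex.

t0 = [0x74, 0x76, 0x28, 0xf3, 0xf8, 0xa5, 0x8d, 0xc3]
t1 = [0x74, 0xf8, 0x76, 0xa5, 0x28, 0x8d, 0xf3, 0xc3]
t2 = [0xa5, 0x28, 0x8d, 0xf3, 0xc3, 0x74, 0xf8, 0x76]
t3 = [0x74, 0xc3, 0x76, 0x74, 0x28, 0xf8, 0xf3, 0x76]

RES = [0x74, 0xc3, 0x76, 0x74, 0x28, 0xf8, 0xf3, 0x76]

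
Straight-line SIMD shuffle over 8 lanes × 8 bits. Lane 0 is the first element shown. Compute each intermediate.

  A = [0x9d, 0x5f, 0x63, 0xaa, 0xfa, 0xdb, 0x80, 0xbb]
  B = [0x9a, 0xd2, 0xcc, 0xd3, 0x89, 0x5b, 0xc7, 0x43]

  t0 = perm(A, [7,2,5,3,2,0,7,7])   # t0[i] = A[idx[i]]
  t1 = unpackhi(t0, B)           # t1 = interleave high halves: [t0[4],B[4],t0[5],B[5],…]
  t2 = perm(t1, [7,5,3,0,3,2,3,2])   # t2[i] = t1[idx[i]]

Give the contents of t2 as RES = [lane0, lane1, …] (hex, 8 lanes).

t0 = [0xbb, 0x63, 0xdb, 0xaa, 0x63, 0x9d, 0xbb, 0xbb]
t1 = [0x63, 0x89, 0x9d, 0x5b, 0xbb, 0xc7, 0xbb, 0x43]
t2 = [0x43, 0xc7, 0x5b, 0x63, 0x5b, 0x9d, 0x5b, 0x9d]

RES = [0x43, 0xc7, 0x5b, 0x63, 0x5b, 0x9d, 0x5b, 0x9d]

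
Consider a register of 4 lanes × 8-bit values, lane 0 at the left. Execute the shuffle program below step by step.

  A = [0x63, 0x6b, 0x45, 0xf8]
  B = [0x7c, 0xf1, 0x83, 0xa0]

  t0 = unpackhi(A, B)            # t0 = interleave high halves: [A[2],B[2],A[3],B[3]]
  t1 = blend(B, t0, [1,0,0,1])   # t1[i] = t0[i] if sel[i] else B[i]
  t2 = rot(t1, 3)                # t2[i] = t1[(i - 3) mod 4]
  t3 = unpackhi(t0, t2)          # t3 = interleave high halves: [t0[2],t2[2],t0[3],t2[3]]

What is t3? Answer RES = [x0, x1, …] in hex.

RES = [0xf8, 0xa0, 0xa0, 0x45]

→ t0 |45|83|f8|a0|
→ t1 |45|f1|83|a0|
→ t2 |f1|83|a0|45|
→ t3 |f8|a0|a0|45|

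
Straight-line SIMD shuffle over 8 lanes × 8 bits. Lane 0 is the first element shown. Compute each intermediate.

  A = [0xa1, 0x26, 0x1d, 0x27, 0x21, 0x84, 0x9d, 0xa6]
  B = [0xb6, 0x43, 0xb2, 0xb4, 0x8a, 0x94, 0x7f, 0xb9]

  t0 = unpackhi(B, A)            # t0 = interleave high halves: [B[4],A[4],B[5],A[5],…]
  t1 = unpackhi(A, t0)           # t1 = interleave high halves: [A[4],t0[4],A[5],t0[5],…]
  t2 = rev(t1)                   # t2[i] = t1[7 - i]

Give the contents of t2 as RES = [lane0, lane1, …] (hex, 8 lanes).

RES = [ 0xa6  0xa6  0xb9  0x9d  0x9d  0x84  0x7f  0x21 ]

  t0: 8a 21 94 84 7f 9d b9 a6
  t1: 21 7f 84 9d 9d b9 a6 a6
  t2: a6 a6 b9 9d 9d 84 7f 21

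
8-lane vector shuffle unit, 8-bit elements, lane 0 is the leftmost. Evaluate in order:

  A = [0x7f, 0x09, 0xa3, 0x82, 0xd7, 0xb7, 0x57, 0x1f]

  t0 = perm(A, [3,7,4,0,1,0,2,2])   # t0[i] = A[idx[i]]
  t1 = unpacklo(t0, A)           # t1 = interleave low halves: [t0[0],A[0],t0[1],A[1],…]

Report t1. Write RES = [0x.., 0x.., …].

  t0: 82 1f d7 7f 09 7f a3 a3
  t1: 82 7f 1f 09 d7 a3 7f 82

RES = [0x82, 0x7f, 0x1f, 0x09, 0xd7, 0xa3, 0x7f, 0x82]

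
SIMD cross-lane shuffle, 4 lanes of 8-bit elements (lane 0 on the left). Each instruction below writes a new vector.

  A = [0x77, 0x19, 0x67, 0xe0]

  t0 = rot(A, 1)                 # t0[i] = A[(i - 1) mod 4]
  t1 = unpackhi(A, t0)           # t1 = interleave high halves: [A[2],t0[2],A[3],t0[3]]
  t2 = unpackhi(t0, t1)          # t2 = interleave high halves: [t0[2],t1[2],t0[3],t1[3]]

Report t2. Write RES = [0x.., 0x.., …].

→ t0 |e0|77|19|67|
→ t1 |67|19|e0|67|
→ t2 |19|e0|67|67|

RES = [ 0x19  0xe0  0x67  0x67 ]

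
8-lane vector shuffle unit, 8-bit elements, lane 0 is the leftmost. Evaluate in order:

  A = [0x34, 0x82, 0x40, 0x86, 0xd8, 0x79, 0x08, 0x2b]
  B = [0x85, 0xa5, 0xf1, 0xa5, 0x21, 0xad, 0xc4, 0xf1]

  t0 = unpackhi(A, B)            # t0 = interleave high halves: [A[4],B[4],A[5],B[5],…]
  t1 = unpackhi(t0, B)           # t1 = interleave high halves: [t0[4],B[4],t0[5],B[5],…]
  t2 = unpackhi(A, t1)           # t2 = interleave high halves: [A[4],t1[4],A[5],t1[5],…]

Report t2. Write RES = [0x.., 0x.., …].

  t0: d8 21 79 ad 08 c4 2b f1
  t1: 08 21 c4 ad 2b c4 f1 f1
  t2: d8 2b 79 c4 08 f1 2b f1

RES = [ 0xd8  0x2b  0x79  0xc4  0x08  0xf1  0x2b  0xf1 ]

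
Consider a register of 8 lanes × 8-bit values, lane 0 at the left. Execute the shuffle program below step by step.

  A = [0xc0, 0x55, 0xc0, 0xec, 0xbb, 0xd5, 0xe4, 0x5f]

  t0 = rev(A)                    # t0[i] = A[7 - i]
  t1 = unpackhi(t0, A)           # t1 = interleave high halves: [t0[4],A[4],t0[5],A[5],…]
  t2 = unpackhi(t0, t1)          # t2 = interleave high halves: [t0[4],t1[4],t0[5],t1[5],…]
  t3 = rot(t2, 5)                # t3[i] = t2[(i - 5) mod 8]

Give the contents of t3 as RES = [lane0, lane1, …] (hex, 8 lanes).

RES = [0xe4, 0x55, 0xc0, 0xc0, 0x5f, 0xec, 0x55, 0xc0]

→ t0 |5f|e4|d5|bb|ec|c0|55|c0|
→ t1 |ec|bb|c0|d5|55|e4|c0|5f|
→ t2 |ec|55|c0|e4|55|c0|c0|5f|
→ t3 |e4|55|c0|c0|5f|ec|55|c0|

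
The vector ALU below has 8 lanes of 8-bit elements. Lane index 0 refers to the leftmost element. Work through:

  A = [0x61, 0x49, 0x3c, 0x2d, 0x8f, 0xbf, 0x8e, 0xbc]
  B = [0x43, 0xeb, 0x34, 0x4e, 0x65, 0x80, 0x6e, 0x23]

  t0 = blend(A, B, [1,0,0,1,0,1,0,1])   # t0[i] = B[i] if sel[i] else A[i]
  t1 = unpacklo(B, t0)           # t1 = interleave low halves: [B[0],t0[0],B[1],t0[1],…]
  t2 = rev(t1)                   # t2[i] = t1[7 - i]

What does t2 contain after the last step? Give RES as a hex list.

RES = [ 0x4e  0x4e  0x3c  0x34  0x49  0xeb  0x43  0x43 ]

→ t0 |43|49|3c|4e|8f|80|8e|23|
→ t1 |43|43|eb|49|34|3c|4e|4e|
→ t2 |4e|4e|3c|34|49|eb|43|43|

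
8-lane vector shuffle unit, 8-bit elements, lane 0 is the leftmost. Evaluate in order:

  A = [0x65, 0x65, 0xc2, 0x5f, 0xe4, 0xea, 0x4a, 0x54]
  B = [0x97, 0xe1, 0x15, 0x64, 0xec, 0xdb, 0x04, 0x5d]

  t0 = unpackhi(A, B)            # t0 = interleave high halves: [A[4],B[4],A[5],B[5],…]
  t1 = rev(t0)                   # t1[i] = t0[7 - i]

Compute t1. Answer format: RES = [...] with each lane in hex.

RES = [ 0x5d  0x54  0x04  0x4a  0xdb  0xea  0xec  0xe4 ]

  t0: e4 ec ea db 4a 04 54 5d
  t1: 5d 54 04 4a db ea ec e4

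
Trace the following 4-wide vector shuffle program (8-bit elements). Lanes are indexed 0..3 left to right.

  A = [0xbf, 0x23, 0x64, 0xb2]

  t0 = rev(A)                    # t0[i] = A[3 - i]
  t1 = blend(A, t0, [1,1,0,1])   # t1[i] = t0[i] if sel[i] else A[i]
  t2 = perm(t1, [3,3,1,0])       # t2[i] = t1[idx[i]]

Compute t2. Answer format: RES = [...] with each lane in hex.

RES = [ 0xbf  0xbf  0x64  0xb2 ]

  t0: b2 64 23 bf
  t1: b2 64 64 bf
  t2: bf bf 64 b2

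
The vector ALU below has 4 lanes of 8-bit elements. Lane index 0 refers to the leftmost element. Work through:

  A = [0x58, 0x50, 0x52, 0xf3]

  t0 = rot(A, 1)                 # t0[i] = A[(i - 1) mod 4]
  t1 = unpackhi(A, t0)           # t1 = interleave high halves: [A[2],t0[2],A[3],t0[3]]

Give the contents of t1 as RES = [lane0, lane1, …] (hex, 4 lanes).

  t0: f3 58 50 52
  t1: 52 50 f3 52

RES = [0x52, 0x50, 0xf3, 0x52]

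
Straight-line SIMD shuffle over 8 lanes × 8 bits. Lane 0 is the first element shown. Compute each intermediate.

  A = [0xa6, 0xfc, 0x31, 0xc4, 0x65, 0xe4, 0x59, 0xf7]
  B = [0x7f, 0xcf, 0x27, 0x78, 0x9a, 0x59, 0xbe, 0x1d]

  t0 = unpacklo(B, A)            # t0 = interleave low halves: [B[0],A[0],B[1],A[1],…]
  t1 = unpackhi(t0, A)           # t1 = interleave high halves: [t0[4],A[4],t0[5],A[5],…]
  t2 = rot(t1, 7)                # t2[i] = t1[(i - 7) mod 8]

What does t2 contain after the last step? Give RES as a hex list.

RES = [0x65, 0x31, 0xe4, 0x78, 0x59, 0xc4, 0xf7, 0x27]

→ t0 |7f|a6|cf|fc|27|31|78|c4|
→ t1 |27|65|31|e4|78|59|c4|f7|
→ t2 |65|31|e4|78|59|c4|f7|27|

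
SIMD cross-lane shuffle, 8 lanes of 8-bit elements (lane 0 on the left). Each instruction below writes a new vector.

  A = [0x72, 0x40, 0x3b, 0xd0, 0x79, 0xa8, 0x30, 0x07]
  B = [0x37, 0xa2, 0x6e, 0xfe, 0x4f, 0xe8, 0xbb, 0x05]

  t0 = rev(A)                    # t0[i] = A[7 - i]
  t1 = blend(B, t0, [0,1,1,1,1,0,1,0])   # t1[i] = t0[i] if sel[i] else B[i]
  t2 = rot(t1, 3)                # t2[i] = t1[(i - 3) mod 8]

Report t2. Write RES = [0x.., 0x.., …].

RES = [0xe8, 0x40, 0x05, 0x37, 0x30, 0xa8, 0x79, 0xd0]

→ t0 |07|30|a8|79|d0|3b|40|72|
→ t1 |37|30|a8|79|d0|e8|40|05|
→ t2 |e8|40|05|37|30|a8|79|d0|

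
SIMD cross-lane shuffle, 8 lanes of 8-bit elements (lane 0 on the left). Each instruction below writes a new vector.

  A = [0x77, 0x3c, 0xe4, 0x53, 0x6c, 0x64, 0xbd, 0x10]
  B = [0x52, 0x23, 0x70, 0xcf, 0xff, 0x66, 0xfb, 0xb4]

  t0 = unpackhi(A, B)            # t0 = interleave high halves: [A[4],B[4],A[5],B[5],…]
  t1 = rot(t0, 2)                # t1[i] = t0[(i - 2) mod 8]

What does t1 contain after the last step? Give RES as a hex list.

  t0: 6c ff 64 66 bd fb 10 b4
  t1: 10 b4 6c ff 64 66 bd fb

RES = [0x10, 0xb4, 0x6c, 0xff, 0x64, 0x66, 0xbd, 0xfb]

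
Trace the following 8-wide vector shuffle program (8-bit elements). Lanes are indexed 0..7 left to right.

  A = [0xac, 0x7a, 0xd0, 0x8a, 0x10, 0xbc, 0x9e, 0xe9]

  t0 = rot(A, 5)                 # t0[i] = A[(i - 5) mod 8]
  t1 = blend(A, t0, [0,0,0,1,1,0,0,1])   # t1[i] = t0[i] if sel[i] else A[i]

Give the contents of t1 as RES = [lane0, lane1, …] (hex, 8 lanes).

t0 = [0x8a, 0x10, 0xbc, 0x9e, 0xe9, 0xac, 0x7a, 0xd0]
t1 = [0xac, 0x7a, 0xd0, 0x9e, 0xe9, 0xbc, 0x9e, 0xd0]

RES = [0xac, 0x7a, 0xd0, 0x9e, 0xe9, 0xbc, 0x9e, 0xd0]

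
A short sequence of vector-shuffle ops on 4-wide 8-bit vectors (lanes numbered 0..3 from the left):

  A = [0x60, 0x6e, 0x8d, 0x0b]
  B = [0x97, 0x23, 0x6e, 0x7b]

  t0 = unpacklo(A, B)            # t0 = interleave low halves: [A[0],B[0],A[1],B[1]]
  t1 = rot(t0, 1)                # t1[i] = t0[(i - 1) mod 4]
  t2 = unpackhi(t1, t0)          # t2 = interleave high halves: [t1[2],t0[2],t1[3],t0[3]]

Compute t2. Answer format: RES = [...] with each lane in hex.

RES = [0x97, 0x6e, 0x6e, 0x23]

  t0: 60 97 6e 23
  t1: 23 60 97 6e
  t2: 97 6e 6e 23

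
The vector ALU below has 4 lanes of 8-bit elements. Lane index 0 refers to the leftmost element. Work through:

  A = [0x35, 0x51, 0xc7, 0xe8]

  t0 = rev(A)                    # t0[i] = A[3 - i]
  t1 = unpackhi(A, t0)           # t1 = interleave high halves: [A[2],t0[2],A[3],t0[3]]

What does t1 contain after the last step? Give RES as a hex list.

t0 = [0xe8, 0xc7, 0x51, 0x35]
t1 = [0xc7, 0x51, 0xe8, 0x35]

RES = [0xc7, 0x51, 0xe8, 0x35]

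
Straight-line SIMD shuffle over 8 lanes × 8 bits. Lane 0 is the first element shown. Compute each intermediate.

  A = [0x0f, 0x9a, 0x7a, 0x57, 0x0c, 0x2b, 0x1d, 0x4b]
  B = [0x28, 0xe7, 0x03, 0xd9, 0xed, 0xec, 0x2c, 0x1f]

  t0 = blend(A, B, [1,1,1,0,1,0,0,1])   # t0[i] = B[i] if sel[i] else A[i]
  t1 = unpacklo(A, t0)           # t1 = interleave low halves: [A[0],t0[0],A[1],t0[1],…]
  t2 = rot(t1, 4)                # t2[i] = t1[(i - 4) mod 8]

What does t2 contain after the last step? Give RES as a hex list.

→ t0 |28|e7|03|57|ed|2b|1d|1f|
→ t1 |0f|28|9a|e7|7a|03|57|57|
→ t2 |7a|03|57|57|0f|28|9a|e7|

RES = [ 0x7a  0x03  0x57  0x57  0x0f  0x28  0x9a  0xe7 ]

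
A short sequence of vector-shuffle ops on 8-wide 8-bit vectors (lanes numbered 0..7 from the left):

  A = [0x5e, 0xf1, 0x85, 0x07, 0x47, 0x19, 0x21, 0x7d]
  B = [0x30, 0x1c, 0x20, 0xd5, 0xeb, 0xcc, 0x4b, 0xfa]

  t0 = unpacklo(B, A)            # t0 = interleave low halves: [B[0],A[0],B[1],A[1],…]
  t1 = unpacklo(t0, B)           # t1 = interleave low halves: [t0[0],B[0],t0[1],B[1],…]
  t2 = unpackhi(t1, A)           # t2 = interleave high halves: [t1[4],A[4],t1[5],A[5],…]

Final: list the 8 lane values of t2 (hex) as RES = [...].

t0 = [0x30, 0x5e, 0x1c, 0xf1, 0x20, 0x85, 0xd5, 0x07]
t1 = [0x30, 0x30, 0x5e, 0x1c, 0x1c, 0x20, 0xf1, 0xd5]
t2 = [0x1c, 0x47, 0x20, 0x19, 0xf1, 0x21, 0xd5, 0x7d]

RES = [0x1c, 0x47, 0x20, 0x19, 0xf1, 0x21, 0xd5, 0x7d]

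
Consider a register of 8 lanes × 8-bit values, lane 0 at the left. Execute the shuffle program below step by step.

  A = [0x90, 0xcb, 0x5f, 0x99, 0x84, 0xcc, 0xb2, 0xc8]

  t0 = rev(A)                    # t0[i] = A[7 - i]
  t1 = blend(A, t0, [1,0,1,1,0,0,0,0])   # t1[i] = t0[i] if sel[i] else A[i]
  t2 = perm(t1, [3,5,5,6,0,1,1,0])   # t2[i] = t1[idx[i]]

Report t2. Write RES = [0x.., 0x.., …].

RES = [0x84, 0xcc, 0xcc, 0xb2, 0xc8, 0xcb, 0xcb, 0xc8]

  t0: c8 b2 cc 84 99 5f cb 90
  t1: c8 cb cc 84 84 cc b2 c8
  t2: 84 cc cc b2 c8 cb cb c8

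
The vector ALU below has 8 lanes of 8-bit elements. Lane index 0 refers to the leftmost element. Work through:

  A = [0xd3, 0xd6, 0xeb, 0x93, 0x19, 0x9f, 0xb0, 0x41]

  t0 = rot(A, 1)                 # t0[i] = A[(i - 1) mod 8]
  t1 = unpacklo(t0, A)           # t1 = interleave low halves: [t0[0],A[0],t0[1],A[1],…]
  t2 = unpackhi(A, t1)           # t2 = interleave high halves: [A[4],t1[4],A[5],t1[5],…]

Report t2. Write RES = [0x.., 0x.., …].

RES = [0x19, 0xd6, 0x9f, 0xeb, 0xb0, 0xeb, 0x41, 0x93]

t0 = [0x41, 0xd3, 0xd6, 0xeb, 0x93, 0x19, 0x9f, 0xb0]
t1 = [0x41, 0xd3, 0xd3, 0xd6, 0xd6, 0xeb, 0xeb, 0x93]
t2 = [0x19, 0xd6, 0x9f, 0xeb, 0xb0, 0xeb, 0x41, 0x93]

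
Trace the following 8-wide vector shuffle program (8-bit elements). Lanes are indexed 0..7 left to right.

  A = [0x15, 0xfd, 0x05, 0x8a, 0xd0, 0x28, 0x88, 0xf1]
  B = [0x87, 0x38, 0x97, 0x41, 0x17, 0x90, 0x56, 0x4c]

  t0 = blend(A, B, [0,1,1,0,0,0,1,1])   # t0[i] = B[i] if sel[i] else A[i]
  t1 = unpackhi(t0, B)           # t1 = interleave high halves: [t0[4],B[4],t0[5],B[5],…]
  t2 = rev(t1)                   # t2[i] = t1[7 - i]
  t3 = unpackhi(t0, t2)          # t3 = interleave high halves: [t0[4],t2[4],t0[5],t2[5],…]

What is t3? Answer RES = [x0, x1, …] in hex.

RES = [0xd0, 0x90, 0x28, 0x28, 0x56, 0x17, 0x4c, 0xd0]

→ t0 |15|38|97|8a|d0|28|56|4c|
→ t1 |d0|17|28|90|56|56|4c|4c|
→ t2 |4c|4c|56|56|90|28|17|d0|
→ t3 |d0|90|28|28|56|17|4c|d0|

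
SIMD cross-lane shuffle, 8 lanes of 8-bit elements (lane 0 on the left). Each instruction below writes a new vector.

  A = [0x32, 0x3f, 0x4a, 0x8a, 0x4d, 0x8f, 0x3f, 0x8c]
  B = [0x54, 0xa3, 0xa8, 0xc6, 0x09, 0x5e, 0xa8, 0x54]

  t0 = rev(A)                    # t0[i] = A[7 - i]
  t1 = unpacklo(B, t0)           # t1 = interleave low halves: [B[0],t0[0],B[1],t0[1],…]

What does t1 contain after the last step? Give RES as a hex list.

RES = [ 0x54  0x8c  0xa3  0x3f  0xa8  0x8f  0xc6  0x4d ]

→ t0 |8c|3f|8f|4d|8a|4a|3f|32|
→ t1 |54|8c|a3|3f|a8|8f|c6|4d|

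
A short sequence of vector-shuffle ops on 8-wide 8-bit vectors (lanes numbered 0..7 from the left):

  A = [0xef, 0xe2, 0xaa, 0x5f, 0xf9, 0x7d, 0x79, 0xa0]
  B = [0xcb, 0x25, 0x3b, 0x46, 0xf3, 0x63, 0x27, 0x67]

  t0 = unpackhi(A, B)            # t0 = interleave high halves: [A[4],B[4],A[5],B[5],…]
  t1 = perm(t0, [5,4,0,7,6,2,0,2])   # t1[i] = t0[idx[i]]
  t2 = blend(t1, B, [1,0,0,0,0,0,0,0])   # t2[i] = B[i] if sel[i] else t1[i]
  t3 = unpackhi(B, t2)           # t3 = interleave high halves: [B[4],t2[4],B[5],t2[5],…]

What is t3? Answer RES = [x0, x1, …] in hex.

  t0: f9 f3 7d 63 79 27 a0 67
  t1: 27 79 f9 67 a0 7d f9 7d
  t2: cb 79 f9 67 a0 7d f9 7d
  t3: f3 a0 63 7d 27 f9 67 7d

RES = [ 0xf3  0xa0  0x63  0x7d  0x27  0xf9  0x67  0x7d ]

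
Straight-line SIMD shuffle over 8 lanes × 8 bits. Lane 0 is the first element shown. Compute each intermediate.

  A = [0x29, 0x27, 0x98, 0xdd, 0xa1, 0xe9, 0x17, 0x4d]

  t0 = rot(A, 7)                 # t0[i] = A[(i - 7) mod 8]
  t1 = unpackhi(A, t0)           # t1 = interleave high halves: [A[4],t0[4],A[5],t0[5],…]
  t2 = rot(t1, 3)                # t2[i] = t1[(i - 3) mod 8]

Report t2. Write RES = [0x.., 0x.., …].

RES = [0x4d, 0x4d, 0x29, 0xa1, 0xe9, 0xe9, 0x17, 0x17]

  t0: 27 98 dd a1 e9 17 4d 29
  t1: a1 e9 e9 17 17 4d 4d 29
  t2: 4d 4d 29 a1 e9 e9 17 17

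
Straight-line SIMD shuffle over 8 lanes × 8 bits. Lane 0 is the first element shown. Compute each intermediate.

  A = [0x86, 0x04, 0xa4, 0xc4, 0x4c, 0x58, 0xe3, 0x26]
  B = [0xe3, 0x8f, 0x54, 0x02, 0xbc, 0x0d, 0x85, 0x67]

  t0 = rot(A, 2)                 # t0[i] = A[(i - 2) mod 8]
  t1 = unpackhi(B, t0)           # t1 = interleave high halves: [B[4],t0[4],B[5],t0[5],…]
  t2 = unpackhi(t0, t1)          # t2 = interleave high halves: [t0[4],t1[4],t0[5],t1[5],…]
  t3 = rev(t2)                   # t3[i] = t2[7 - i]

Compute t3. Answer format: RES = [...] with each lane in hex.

RES = [ 0x58  0x58  0x67  0x4c  0x4c  0xc4  0x85  0xa4 ]

→ t0 |e3|26|86|04|a4|c4|4c|58|
→ t1 |bc|a4|0d|c4|85|4c|67|58|
→ t2 |a4|85|c4|4c|4c|67|58|58|
→ t3 |58|58|67|4c|4c|c4|85|a4|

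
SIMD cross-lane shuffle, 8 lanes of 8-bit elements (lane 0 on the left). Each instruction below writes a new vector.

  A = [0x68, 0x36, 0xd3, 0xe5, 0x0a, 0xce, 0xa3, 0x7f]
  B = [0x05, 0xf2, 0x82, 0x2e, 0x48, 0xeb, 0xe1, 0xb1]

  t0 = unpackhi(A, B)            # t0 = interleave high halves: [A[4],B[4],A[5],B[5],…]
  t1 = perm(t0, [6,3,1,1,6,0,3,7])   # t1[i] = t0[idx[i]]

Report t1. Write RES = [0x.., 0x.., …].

t0 = [0x0a, 0x48, 0xce, 0xeb, 0xa3, 0xe1, 0x7f, 0xb1]
t1 = [0x7f, 0xeb, 0x48, 0x48, 0x7f, 0x0a, 0xeb, 0xb1]

RES = [ 0x7f  0xeb  0x48  0x48  0x7f  0x0a  0xeb  0xb1 ]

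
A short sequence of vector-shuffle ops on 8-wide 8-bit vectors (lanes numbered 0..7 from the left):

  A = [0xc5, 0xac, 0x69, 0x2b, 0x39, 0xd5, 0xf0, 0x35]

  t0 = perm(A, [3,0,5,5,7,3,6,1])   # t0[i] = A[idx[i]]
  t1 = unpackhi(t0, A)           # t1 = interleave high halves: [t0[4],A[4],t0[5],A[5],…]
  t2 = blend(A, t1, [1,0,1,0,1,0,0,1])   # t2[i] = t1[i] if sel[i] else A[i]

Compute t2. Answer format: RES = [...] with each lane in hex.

RES = [0x35, 0xac, 0x2b, 0x2b, 0xf0, 0xd5, 0xf0, 0x35]

  t0: 2b c5 d5 d5 35 2b f0 ac
  t1: 35 39 2b d5 f0 f0 ac 35
  t2: 35 ac 2b 2b f0 d5 f0 35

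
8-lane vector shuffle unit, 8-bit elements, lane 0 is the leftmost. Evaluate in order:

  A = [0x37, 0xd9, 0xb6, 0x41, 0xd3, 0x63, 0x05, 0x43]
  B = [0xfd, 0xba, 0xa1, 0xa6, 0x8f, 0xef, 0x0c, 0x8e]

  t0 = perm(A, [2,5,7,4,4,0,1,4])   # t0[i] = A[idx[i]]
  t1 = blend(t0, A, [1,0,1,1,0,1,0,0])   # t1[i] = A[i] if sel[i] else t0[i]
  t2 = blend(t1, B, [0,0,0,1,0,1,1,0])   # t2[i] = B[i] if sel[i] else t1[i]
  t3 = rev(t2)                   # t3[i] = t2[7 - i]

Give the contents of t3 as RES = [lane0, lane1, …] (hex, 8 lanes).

RES = [0xd3, 0x0c, 0xef, 0xd3, 0xa6, 0xb6, 0x63, 0x37]

t0 = [0xb6, 0x63, 0x43, 0xd3, 0xd3, 0x37, 0xd9, 0xd3]
t1 = [0x37, 0x63, 0xb6, 0x41, 0xd3, 0x63, 0xd9, 0xd3]
t2 = [0x37, 0x63, 0xb6, 0xa6, 0xd3, 0xef, 0x0c, 0xd3]
t3 = [0xd3, 0x0c, 0xef, 0xd3, 0xa6, 0xb6, 0x63, 0x37]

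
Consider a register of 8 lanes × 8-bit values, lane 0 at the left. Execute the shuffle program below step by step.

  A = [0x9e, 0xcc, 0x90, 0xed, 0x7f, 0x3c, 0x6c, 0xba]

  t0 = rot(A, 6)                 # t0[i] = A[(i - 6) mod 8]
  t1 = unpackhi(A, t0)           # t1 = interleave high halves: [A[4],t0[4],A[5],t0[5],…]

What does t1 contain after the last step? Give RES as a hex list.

RES = [0x7f, 0x6c, 0x3c, 0xba, 0x6c, 0x9e, 0xba, 0xcc]

t0 = [0x90, 0xed, 0x7f, 0x3c, 0x6c, 0xba, 0x9e, 0xcc]
t1 = [0x7f, 0x6c, 0x3c, 0xba, 0x6c, 0x9e, 0xba, 0xcc]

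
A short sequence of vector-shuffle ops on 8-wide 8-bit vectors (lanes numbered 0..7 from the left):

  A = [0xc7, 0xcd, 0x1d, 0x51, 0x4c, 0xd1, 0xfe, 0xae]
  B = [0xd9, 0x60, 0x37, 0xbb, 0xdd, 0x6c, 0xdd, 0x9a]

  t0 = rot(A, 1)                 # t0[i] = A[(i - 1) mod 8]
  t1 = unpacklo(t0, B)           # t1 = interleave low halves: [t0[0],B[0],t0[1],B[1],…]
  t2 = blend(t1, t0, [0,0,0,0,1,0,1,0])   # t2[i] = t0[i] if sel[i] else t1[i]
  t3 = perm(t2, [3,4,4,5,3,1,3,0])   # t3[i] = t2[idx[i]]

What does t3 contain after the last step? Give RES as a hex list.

RES = [ 0x60  0x51  0x51  0x37  0x60  0xd9  0x60  0xae ]

→ t0 |ae|c7|cd|1d|51|4c|d1|fe|
→ t1 |ae|d9|c7|60|cd|37|1d|bb|
→ t2 |ae|d9|c7|60|51|37|d1|bb|
→ t3 |60|51|51|37|60|d9|60|ae|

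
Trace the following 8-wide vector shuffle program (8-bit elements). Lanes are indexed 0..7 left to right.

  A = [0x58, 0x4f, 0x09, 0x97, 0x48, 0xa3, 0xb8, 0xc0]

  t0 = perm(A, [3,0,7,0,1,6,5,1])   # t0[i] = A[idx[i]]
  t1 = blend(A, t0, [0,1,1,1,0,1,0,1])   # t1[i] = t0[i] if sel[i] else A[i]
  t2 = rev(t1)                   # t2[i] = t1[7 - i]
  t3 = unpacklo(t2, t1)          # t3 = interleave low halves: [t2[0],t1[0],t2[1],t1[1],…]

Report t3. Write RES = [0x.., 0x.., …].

RES = [0x4f, 0x58, 0xb8, 0x58, 0xb8, 0xc0, 0x48, 0x58]

  t0: 97 58 c0 58 4f b8 a3 4f
  t1: 58 58 c0 58 48 b8 b8 4f
  t2: 4f b8 b8 48 58 c0 58 58
  t3: 4f 58 b8 58 b8 c0 48 58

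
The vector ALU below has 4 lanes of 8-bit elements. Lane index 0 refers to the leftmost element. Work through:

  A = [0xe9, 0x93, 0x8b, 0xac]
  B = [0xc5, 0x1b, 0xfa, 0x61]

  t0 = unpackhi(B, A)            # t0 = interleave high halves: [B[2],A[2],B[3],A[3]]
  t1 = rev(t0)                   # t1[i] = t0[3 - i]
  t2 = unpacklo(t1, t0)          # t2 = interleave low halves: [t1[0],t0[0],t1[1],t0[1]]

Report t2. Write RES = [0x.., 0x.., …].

RES = [ 0xac  0xfa  0x61  0x8b ]

  t0: fa 8b 61 ac
  t1: ac 61 8b fa
  t2: ac fa 61 8b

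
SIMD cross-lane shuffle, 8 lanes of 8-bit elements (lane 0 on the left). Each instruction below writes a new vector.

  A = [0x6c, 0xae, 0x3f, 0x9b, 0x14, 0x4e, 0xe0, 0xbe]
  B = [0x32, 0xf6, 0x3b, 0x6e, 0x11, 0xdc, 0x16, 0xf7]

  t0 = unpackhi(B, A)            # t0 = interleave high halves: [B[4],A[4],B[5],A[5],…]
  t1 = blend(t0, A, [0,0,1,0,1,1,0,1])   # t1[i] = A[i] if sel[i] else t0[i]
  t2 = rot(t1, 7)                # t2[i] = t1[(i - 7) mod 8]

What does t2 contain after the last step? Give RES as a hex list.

  t0: 11 14 dc 4e 16 e0 f7 be
  t1: 11 14 3f 4e 14 4e f7 be
  t2: 14 3f 4e 14 4e f7 be 11

RES = [ 0x14  0x3f  0x4e  0x14  0x4e  0xf7  0xbe  0x11 ]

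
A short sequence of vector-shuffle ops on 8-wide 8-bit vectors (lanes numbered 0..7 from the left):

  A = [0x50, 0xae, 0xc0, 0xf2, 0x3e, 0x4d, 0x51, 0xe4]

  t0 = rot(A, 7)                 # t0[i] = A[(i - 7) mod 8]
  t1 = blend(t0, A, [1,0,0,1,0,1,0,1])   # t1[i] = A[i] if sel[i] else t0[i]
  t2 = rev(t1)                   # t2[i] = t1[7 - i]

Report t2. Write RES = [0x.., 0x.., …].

RES = [0xe4, 0xe4, 0x4d, 0x4d, 0xf2, 0xf2, 0xc0, 0x50]

  t0: ae c0 f2 3e 4d 51 e4 50
  t1: 50 c0 f2 f2 4d 4d e4 e4
  t2: e4 e4 4d 4d f2 f2 c0 50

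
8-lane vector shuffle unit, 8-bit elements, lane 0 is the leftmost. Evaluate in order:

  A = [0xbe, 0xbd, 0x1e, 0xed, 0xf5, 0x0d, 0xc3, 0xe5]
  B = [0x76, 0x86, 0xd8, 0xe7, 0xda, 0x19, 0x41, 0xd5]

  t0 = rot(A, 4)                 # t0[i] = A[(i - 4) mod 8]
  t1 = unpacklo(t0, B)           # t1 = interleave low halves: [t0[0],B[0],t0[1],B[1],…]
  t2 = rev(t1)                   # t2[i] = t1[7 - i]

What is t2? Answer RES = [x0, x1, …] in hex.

RES = [ 0xe7  0xe5  0xd8  0xc3  0x86  0x0d  0x76  0xf5 ]

t0 = [0xf5, 0x0d, 0xc3, 0xe5, 0xbe, 0xbd, 0x1e, 0xed]
t1 = [0xf5, 0x76, 0x0d, 0x86, 0xc3, 0xd8, 0xe5, 0xe7]
t2 = [0xe7, 0xe5, 0xd8, 0xc3, 0x86, 0x0d, 0x76, 0xf5]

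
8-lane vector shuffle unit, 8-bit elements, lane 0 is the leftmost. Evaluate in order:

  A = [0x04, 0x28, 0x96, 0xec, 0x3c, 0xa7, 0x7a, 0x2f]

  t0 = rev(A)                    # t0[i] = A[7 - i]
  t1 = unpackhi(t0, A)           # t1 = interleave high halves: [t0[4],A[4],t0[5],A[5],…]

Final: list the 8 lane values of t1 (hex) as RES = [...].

RES = [ 0xec  0x3c  0x96  0xa7  0x28  0x7a  0x04  0x2f ]

t0 = [0x2f, 0x7a, 0xa7, 0x3c, 0xec, 0x96, 0x28, 0x04]
t1 = [0xec, 0x3c, 0x96, 0xa7, 0x28, 0x7a, 0x04, 0x2f]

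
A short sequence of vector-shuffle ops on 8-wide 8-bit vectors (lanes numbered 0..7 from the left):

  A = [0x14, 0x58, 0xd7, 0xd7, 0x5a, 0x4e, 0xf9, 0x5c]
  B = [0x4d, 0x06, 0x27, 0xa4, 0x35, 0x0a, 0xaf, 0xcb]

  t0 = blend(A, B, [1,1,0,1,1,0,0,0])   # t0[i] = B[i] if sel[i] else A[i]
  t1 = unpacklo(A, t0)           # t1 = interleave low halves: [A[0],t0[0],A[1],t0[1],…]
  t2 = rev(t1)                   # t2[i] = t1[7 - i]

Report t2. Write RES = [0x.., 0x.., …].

→ t0 |4d|06|d7|a4|35|4e|f9|5c|
→ t1 |14|4d|58|06|d7|d7|d7|a4|
→ t2 |a4|d7|d7|d7|06|58|4d|14|

RES = [ 0xa4  0xd7  0xd7  0xd7  0x06  0x58  0x4d  0x14 ]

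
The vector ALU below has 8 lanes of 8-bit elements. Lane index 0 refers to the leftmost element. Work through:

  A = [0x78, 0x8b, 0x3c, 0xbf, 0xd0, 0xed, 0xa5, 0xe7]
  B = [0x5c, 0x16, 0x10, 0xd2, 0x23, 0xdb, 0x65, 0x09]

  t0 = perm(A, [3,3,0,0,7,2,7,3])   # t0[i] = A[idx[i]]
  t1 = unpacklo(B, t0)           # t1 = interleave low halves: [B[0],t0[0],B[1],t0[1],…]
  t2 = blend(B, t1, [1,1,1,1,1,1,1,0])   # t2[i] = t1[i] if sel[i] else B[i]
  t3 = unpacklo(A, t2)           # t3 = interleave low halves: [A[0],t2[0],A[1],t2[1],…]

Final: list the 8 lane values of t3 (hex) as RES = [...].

RES = [0x78, 0x5c, 0x8b, 0xbf, 0x3c, 0x16, 0xbf, 0xbf]

  t0: bf bf 78 78 e7 3c e7 bf
  t1: 5c bf 16 bf 10 78 d2 78
  t2: 5c bf 16 bf 10 78 d2 09
  t3: 78 5c 8b bf 3c 16 bf bf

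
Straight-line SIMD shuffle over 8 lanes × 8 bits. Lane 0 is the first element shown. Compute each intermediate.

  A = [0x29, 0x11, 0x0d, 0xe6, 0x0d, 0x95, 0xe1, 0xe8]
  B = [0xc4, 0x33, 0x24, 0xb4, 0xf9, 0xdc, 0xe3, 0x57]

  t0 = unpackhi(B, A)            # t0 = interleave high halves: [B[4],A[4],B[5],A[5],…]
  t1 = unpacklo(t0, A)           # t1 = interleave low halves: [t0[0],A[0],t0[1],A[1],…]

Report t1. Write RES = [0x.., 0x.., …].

RES = [ 0xf9  0x29  0x0d  0x11  0xdc  0x0d  0x95  0xe6 ]

  t0: f9 0d dc 95 e3 e1 57 e8
  t1: f9 29 0d 11 dc 0d 95 e6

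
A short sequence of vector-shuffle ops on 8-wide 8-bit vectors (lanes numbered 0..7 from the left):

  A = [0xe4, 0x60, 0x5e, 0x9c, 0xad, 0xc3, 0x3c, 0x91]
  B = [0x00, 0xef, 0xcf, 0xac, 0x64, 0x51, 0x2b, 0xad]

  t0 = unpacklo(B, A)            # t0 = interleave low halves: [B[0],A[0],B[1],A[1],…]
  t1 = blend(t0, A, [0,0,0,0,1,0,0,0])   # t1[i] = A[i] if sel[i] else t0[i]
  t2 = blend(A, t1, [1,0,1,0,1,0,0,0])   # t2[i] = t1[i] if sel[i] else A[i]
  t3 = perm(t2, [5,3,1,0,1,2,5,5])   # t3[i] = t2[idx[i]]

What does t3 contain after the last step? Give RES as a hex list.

RES = [ 0xc3  0x9c  0x60  0x00  0x60  0xef  0xc3  0xc3 ]

  t0: 00 e4 ef 60 cf 5e ac 9c
  t1: 00 e4 ef 60 ad 5e ac 9c
  t2: 00 60 ef 9c ad c3 3c 91
  t3: c3 9c 60 00 60 ef c3 c3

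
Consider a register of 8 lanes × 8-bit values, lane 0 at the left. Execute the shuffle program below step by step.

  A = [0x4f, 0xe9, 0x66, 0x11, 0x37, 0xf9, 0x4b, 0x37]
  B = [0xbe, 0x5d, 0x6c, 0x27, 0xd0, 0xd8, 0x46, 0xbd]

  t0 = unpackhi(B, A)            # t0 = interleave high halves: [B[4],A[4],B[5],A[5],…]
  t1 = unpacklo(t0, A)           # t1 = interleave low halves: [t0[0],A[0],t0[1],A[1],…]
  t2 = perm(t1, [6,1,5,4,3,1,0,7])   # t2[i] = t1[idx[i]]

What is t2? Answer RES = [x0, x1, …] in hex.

RES = [0xf9, 0x4f, 0x66, 0xd8, 0xe9, 0x4f, 0xd0, 0x11]

t0 = [0xd0, 0x37, 0xd8, 0xf9, 0x46, 0x4b, 0xbd, 0x37]
t1 = [0xd0, 0x4f, 0x37, 0xe9, 0xd8, 0x66, 0xf9, 0x11]
t2 = [0xf9, 0x4f, 0x66, 0xd8, 0xe9, 0x4f, 0xd0, 0x11]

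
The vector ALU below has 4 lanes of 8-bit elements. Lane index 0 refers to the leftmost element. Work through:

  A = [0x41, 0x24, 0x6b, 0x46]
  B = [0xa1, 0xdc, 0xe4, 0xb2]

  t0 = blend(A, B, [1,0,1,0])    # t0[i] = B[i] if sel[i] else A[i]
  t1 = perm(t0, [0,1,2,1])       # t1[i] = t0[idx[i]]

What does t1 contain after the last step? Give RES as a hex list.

RES = [ 0xa1  0x24  0xe4  0x24 ]

→ t0 |a1|24|e4|46|
→ t1 |a1|24|e4|24|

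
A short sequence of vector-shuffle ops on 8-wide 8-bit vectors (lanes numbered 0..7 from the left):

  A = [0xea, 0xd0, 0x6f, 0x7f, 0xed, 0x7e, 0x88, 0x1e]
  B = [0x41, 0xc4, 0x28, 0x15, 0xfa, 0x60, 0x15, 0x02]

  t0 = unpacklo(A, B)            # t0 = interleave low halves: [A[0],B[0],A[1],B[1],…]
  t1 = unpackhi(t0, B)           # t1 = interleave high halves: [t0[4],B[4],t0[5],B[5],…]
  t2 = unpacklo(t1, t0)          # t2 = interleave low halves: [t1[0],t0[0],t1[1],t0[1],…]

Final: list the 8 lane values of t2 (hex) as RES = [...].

t0 = [0xea, 0x41, 0xd0, 0xc4, 0x6f, 0x28, 0x7f, 0x15]
t1 = [0x6f, 0xfa, 0x28, 0x60, 0x7f, 0x15, 0x15, 0x02]
t2 = [0x6f, 0xea, 0xfa, 0x41, 0x28, 0xd0, 0x60, 0xc4]

RES = [0x6f, 0xea, 0xfa, 0x41, 0x28, 0xd0, 0x60, 0xc4]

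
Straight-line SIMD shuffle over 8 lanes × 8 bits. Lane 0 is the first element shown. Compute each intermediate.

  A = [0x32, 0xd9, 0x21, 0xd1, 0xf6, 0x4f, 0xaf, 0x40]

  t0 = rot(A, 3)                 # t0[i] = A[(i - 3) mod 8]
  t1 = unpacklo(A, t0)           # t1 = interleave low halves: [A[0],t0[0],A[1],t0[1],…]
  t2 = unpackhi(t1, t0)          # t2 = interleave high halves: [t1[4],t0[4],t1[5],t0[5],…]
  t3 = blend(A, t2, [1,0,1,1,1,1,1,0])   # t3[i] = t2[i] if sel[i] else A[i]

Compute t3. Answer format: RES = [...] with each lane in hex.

RES = [0x21, 0xd9, 0x40, 0x21, 0xd1, 0xd1, 0x32, 0x40]

  t0: 4f af 40 32 d9 21 d1 f6
  t1: 32 4f d9 af 21 40 d1 32
  t2: 21 d9 40 21 d1 d1 32 f6
  t3: 21 d9 40 21 d1 d1 32 40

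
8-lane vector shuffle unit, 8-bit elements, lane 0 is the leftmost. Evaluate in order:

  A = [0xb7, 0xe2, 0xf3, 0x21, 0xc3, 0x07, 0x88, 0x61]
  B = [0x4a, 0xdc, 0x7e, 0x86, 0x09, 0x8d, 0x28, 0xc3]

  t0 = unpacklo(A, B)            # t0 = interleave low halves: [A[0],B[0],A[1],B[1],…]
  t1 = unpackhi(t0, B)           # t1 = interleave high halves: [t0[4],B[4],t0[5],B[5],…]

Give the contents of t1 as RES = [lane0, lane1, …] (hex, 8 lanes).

t0 = [0xb7, 0x4a, 0xe2, 0xdc, 0xf3, 0x7e, 0x21, 0x86]
t1 = [0xf3, 0x09, 0x7e, 0x8d, 0x21, 0x28, 0x86, 0xc3]

RES = [ 0xf3  0x09  0x7e  0x8d  0x21  0x28  0x86  0xc3 ]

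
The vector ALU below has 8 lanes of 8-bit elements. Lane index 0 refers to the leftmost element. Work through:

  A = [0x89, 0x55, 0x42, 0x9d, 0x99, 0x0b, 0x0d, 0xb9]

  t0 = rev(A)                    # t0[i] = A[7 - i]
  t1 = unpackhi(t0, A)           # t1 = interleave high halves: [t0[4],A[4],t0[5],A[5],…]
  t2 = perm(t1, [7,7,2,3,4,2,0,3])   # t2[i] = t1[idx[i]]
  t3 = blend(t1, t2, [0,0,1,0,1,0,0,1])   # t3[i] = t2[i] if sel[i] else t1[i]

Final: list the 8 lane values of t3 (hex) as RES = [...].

RES = [0x9d, 0x99, 0x42, 0x0b, 0x55, 0x0d, 0x89, 0x0b]

t0 = [0xb9, 0x0d, 0x0b, 0x99, 0x9d, 0x42, 0x55, 0x89]
t1 = [0x9d, 0x99, 0x42, 0x0b, 0x55, 0x0d, 0x89, 0xb9]
t2 = [0xb9, 0xb9, 0x42, 0x0b, 0x55, 0x42, 0x9d, 0x0b]
t3 = [0x9d, 0x99, 0x42, 0x0b, 0x55, 0x0d, 0x89, 0x0b]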